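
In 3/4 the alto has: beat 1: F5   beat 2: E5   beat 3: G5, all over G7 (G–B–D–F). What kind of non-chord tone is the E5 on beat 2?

Escape tone.

The harmony at that moment is G dominant seventh chord (G, B, D, F); E5 is not a chord tone.
It is approached by step down from F5 and left by leap up to G5.
Step in, leap out, on a weak beat — an escape tone.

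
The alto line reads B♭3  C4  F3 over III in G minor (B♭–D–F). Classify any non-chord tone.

The harmony at that moment is B♭ major triad (B♭, D, F); C4 is not a chord tone.
It is approached by step up from B♭3 and left by leap down to F3.
Step in, leap out — an escape tone.

C4 is an escape tone.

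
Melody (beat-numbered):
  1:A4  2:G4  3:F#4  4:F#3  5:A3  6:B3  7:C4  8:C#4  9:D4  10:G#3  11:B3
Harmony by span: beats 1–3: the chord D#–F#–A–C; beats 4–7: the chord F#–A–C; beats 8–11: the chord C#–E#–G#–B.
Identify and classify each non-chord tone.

The harmony at that moment is D# diminished seventh chord (D#, F#, A, C); G4 is not a chord tone.
It is approached by step down from A4 and left by step down to F#4.
Step in, step out in the same direction — a passing tone.
The harmony at that moment is F# diminished triad (F#, A, C); B3 is not a chord tone.
It is approached by step up from A3 and left by step up to C4.
Step in, step out in the same direction — a passing tone.
The harmony at that moment is C# dominant seventh chord (C#, E#, G#, B); D4 is not a chord tone.
It is approached by step up from C#4 and left by leap down to G#3.
Step in, leap out — an escape tone.

G4 (beat 2) — passing tone; B3 (beat 6) — passing tone; D4 (beat 9) — escape tone.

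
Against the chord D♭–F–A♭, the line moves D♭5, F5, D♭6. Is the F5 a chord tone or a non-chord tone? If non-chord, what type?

Db major triad contains D♭, F, A♭; F is the third, so it is a chord tone.

Chord tone (the third of Db major triad).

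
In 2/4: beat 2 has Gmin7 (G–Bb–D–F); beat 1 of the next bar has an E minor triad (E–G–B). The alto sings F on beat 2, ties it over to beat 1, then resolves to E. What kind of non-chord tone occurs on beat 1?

The harmony at that moment is E minor triad (E, G, B); F is not a chord tone.
It is held over (the same pitch as the preceding F) and left by step down to E.
Held over from the previous chord and resolving down by step — a suspension.

Suspension.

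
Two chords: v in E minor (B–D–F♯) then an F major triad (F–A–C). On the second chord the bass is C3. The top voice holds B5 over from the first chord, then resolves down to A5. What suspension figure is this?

At the second chord the bass is C3. The suspended B5 lies a seventh above the bass; after resolving down by step to A5, the interval above the bass becomes a sixth.
Suspension figures are named by those two intervals: 7–6.

7–6 suspension.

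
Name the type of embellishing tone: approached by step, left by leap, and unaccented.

Escape tone.

Approach: by step. Departure: by leap. Metric position: weak.
Step in, leap out, from a weak position — an escape tone (échappée). (It is the mirror image of the appoggiatura, which leaps in and steps out on a strong beat.)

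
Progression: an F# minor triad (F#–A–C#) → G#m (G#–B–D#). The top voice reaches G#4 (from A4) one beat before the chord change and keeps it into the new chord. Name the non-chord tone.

The harmony at that moment is F# minor triad (F#, A, C#); G#4 is not a chord tone.
It is approached by step down from A4 and then sustained as the same pitch into the next harmony.
Arriving early and becoming a chord tone when the harmony changes — an anticipation.

G#4 is an anticipation.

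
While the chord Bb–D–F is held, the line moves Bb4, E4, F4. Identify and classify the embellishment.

The harmony at that moment is Bb major triad (Bb, D, F); E4 is not a chord tone.
It is approached by leap down from Bb4 and left by step up to F4.
Leap in, step out — an appoggiatura.

E4 is an appoggiatura.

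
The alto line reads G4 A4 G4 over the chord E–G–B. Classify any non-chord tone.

The harmony at that moment is E minor triad (E, G, B); A4 is not a chord tone.
It is approached by step up from G4 and left by step down to G4.
Step away and step back to the same note — a neighbor tone (upper neighbor).

A4 is a neighbor tone.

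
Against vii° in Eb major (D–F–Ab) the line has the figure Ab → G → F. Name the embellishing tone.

The harmony at that moment is D diminished triad (D, F, Ab); G is not a chord tone.
It is approached by step down from Ab and left by step down to F.
Step in, step out in the same direction — a passing tone.

G is a passing tone.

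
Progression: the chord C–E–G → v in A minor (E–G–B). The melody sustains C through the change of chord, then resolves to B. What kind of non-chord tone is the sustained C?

The harmony at that moment is E minor triad (E, G, B); C is not a chord tone.
It is held over (the same pitch as the preceding C) and left by step down to B.
Held over from the previous chord and resolving down by step — a suspension.

C is a suspension.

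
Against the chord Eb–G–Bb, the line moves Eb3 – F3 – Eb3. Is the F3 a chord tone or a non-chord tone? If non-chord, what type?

Non-chord tone — a neighbor tone.

The harmony at that moment is Eb major triad (Eb, G, Bb); F3 is not a chord tone.
It is approached by step up from Eb3 and left by step down to Eb3.
Step away and step back to the same note — a neighbor tone (upper neighbor).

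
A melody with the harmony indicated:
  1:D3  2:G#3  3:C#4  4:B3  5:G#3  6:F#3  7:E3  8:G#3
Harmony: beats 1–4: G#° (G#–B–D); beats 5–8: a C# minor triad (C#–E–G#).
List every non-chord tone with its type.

The harmony at that moment is G# diminished triad (G#, B, D); C#4 is not a chord tone.
It is approached by leap up from G#3 and left by step down to B3.
Leap in, step out — an appoggiatura.
The harmony at that moment is C# minor triad (C#, E, G#); F#3 is not a chord tone.
It is approached by step down from G#3 and left by step down to E3.
Step in, step out in the same direction — a passing tone.

C#4 (beat 3) — appoggiatura; F#3 (beat 6) — passing tone.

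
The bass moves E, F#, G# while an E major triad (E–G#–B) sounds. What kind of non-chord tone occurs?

The harmony at that moment is E major triad (E, G#, B); F# is not a chord tone.
It is approached by step up from E and left by step up to G#.
Step in, step out in the same direction — a passing tone.

F# is a passing tone.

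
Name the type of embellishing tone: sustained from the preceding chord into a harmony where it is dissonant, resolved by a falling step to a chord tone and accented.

Suspension.

Approach: by preparation — the pitch is first a chord tone, then held (tied or repeated) while the harmony changes under it. Departure: down by step. Metric position: strong.
A prepared dissonance that resolves downward by step — a suspension. (The same figure resolving upward would be a retardation.)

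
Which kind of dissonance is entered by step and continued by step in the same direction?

Passing tone.

Approach: by step. Departure: by step, continuing in the same direction.
Stepwise on both sides with no change of direction means the note fills in the space between two different chord tones — a passing tone. (Had it turned back to its starting note it would be a neighbor tone instead.)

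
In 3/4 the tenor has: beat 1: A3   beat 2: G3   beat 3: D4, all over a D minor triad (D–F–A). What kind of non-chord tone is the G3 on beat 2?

Escape tone.

The harmony at that moment is D minor triad (D, F, A); G3 is not a chord tone.
It is approached by step down from A3 and left by leap up to D4.
Step in, leap out, on a weak beat — an escape tone.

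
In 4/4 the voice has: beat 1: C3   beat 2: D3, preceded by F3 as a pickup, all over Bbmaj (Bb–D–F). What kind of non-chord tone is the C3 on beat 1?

Appoggiatura.

The harmony at that moment is Bb major triad (Bb, D, F); C3 is not a chord tone.
It is approached by leap down from F3 and left by step up to D3.
Leap in, step out, metrically accented — an appoggiatura.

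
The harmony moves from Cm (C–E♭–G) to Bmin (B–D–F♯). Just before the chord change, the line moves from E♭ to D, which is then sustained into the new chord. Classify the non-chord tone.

D is an anticipation.

The harmony at that moment is C minor triad (C, E♭, G); D is not a chord tone.
It is approached by step down from E♭ and then sustained as the same pitch into the next harmony.
Arriving early and becoming a chord tone when the harmony changes — an anticipation.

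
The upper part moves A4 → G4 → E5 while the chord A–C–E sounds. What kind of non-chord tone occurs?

G4 is an escape tone.

The harmony at that moment is A minor triad (A, C, E); G4 is not a chord tone.
It is approached by step down from A4 and left by leap up to E5.
Step in, leap out — an escape tone.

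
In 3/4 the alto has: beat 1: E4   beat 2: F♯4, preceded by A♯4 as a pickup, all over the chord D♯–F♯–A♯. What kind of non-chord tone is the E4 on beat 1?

Appoggiatura.

The harmony at that moment is D♯ minor triad (D♯, F♯, A♯); E4 is not a chord tone.
It is approached by leap down from A♯4 and left by step up to F♯4.
Leap in, step out, metrically accented — an appoggiatura.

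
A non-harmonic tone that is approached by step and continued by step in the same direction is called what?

Approach: by step. Departure: by step, continuing in the same direction.
Stepwise on both sides with no change of direction means the note fills in the space between two different chord tones — a passing tone. (Had it turned back to its starting note it would be a neighbor tone instead.)

Passing tone.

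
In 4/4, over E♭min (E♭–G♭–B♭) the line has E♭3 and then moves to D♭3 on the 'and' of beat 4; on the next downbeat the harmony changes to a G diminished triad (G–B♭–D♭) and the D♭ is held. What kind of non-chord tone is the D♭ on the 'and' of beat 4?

The harmony at that moment is E♭ minor triad (E♭, G♭, B♭); D♭3 is not a chord tone.
It is approached by step down from E♭3 and then sustained as the same pitch into the next harmony.
Arriving early and becoming a chord tone when the harmony changes — an anticipation.

Anticipation.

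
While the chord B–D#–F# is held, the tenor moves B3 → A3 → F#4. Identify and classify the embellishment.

A3 is an escape tone.

The harmony at that moment is B major triad (B, D#, F#); A3 is not a chord tone.
It is approached by step down from B3 and left by leap up to F#4.
Step in, leap out — an escape tone.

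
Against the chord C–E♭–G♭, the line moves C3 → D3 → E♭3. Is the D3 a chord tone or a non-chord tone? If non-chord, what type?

Non-chord tone — a passing tone.

The harmony at that moment is C diminished triad (C, E♭, G♭); D3 is not a chord tone.
It is approached by step up from C3 and left by step up to E♭3.
Step in, step out in the same direction — a passing tone.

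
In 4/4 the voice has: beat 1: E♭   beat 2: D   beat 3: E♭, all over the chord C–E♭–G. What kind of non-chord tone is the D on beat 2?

Lower neighbor tone.

The harmony at that moment is C minor triad (C, E♭, G); D is not a chord tone.
It is approached by step down from E♭ and left by step up to E♭.
Step away and step back to the same note — a neighbor tone (lower neighbor).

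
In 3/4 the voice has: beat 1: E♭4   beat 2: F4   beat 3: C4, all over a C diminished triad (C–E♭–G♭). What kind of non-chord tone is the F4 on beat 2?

Escape tone.

The harmony at that moment is C diminished triad (C, E♭, G♭); F4 is not a chord tone.
It is approached by step up from E♭4 and left by leap down to C4.
Step in, leap out, on a weak beat — an escape tone.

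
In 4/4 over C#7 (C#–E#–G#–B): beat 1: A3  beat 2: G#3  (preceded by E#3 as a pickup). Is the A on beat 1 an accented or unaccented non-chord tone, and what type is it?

The harmony at that moment is C# dominant seventh chord (C#, E#, G#, B); A3 is not a chord tone.
It is approached by leap up from E#3 and left by step down to G#3.
Leap in, step out — an appoggiatura.
It falls on the downbeat, so it is accented.

Accented appoggiatura.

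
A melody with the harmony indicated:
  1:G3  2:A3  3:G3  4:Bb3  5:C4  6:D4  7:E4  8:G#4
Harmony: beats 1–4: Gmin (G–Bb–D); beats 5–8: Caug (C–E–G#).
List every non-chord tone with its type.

A3 (beat 2) — neighbor tone; D4 (beat 6) — passing tone.

The harmony at that moment is G minor triad (G, Bb, D); A3 is not a chord tone.
It is approached by step up from G3 and left by step down to G3.
Step away and step back to the same note — a neighbor tone (upper neighbor).
The harmony at that moment is C augmented triad (C, E, G#); D4 is not a chord tone.
It is approached by step up from C4 and left by step up to E4.
Step in, step out in the same direction — a passing tone.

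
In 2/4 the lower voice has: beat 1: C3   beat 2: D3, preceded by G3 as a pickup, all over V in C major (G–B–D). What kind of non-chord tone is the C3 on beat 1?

Appoggiatura.

The harmony at that moment is G major triad (G, B, D); C3 is not a chord tone.
It is approached by leap down from G3 and left by step up to D3.
Leap in, step out, metrically accented — an appoggiatura.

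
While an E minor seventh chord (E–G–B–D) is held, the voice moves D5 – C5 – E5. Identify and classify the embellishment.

The harmony at that moment is E minor seventh chord (E, G, B, D); C5 is not a chord tone.
It is approached by step down from D5 and left by leap up to E5.
Step in, leap out — an escape tone.

C5 is an escape tone.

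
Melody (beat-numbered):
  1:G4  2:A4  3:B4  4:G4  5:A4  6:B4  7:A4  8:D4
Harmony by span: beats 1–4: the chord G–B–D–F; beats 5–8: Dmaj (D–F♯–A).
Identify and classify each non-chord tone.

A4 (beat 2) — passing tone; B4 (beat 6) — neighbor tone.

The harmony at that moment is G dominant seventh chord (G, B, D, F); A4 is not a chord tone.
It is approached by step up from G4 and left by step up to B4.
Step in, step out in the same direction — a passing tone.
The harmony at that moment is D major triad (D, F♯, A); B4 is not a chord tone.
It is approached by step up from A4 and left by step down to A4.
Step away and step back to the same note — a neighbor tone (upper neighbor).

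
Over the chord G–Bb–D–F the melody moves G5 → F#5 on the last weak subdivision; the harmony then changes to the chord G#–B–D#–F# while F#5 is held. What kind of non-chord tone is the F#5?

The harmony at that moment is G minor seventh chord (G, Bb, D, F); F#5 is not a chord tone.
It is approached by step down from G5 and then sustained as the same pitch into the next harmony.
Arriving early and becoming a chord tone when the harmony changes — an anticipation.

F#5 is an anticipation.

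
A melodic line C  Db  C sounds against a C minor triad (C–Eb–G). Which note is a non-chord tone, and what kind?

Db is a neighbor tone.

The harmony at that moment is C minor triad (C, Eb, G); Db is not a chord tone.
It is approached by step up from C and left by step down to C.
Step away and step back to the same note — a neighbor tone (upper neighbor).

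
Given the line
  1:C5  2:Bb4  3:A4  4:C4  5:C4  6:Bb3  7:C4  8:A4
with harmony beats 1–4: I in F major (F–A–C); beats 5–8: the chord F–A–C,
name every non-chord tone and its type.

Bb4 (beat 2) — passing tone; Bb3 (beat 6) — neighbor tone.

The harmony at that moment is F major triad (F, A, C); Bb4 is not a chord tone.
It is approached by step down from C5 and left by step down to A4.
Step in, step out in the same direction — a passing tone.
The harmony at that moment is F major triad (F, A, C); Bb3 is not a chord tone.
It is approached by step down from C4 and left by step up to C4.
Step away and step back to the same note — a neighbor tone (lower neighbor).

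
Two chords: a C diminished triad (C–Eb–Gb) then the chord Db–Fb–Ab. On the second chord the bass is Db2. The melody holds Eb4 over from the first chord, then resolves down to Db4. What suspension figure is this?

At the second chord the bass is Db2. The suspended Eb4 lies a ninth above the bass; after resolving down by step to Db4, the interval above the bass becomes an octave.
Suspension figures are named by those two intervals: 9–8.

9–8 suspension.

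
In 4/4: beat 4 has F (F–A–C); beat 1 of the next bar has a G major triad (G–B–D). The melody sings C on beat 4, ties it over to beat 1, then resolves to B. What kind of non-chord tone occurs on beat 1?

Suspension.

The harmony at that moment is G major triad (G, B, D); C is not a chord tone.
It is held over (the same pitch as the preceding C) and left by step down to B.
Held over from the previous chord and resolving down by step — a suspension.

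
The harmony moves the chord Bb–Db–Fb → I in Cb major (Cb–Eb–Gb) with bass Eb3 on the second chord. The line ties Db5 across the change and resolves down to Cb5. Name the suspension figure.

7–6 suspension.

At the second chord the bass is Eb3. The suspended Db5 lies a seventh above the bass; after resolving down by step to Cb5, the interval above the bass becomes a sixth.
Suspension figures are named by those two intervals: 7–6.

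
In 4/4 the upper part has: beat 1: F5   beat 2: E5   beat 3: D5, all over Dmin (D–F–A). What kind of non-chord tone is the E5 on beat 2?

The harmony at that moment is D minor triad (D, F, A); E5 is not a chord tone.
It is approached by step down from F5 and left by step down to D5.
Step in, step out in the same direction — a passing tone.

Passing tone.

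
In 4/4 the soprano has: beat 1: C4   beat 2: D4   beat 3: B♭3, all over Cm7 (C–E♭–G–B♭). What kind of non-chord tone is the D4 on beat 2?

The harmony at that moment is C minor seventh chord (C, E♭, G, B♭); D4 is not a chord tone.
It is approached by step up from C4 and left by leap down to B♭3.
Step in, leap out, on a weak beat — an escape tone.

Escape tone.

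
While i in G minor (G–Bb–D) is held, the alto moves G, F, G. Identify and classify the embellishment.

F is a neighbor tone.

The harmony at that moment is G minor triad (G, Bb, D); F is not a chord tone.
It is approached by step down from G and left by step up to G.
Step away and step back to the same note — a neighbor tone (lower neighbor).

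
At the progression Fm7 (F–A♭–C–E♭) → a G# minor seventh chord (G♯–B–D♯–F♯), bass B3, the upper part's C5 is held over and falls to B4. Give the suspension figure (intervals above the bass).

At the second chord the bass is B3. The suspended C5 lies a ninth above the bass; after resolving down by step to B4, the interval above the bass becomes an octave.
Suspension figures are named by those two intervals: 9–8.

9–8 suspension.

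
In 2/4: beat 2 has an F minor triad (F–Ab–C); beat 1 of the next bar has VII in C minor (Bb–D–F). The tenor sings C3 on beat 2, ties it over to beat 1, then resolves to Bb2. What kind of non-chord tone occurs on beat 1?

Suspension.

The harmony at that moment is Bb major triad (Bb, D, F); C3 is not a chord tone.
It is held over (the same pitch as the preceding C3) and left by step down to Bb2.
Held over from the previous chord and resolving down by step — a suspension.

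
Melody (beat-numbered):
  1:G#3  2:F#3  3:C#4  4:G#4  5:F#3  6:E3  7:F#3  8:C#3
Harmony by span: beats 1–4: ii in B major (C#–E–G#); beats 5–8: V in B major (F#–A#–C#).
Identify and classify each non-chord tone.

F#3 (beat 2) — escape tone; E3 (beat 6) — neighbor tone.

The harmony at that moment is C# minor triad (C#, E, G#); F#3 is not a chord tone.
It is approached by step down from G#3 and left by leap up to C#4.
Step in, leap out — an escape tone.
The harmony at that moment is F# major triad (F#, A#, C#); E3 is not a chord tone.
It is approached by step down from F#3 and left by step up to F#3.
Step away and step back to the same note — a neighbor tone (lower neighbor).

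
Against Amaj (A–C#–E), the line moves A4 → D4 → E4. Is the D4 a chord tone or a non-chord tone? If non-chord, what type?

The harmony at that moment is A major triad (A, C#, E); D4 is not a chord tone.
It is approached by leap down from A4 and left by step up to E4.
Leap in, step out — an appoggiatura.

Non-chord tone — an appoggiatura.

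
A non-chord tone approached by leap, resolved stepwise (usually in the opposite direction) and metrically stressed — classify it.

Approach: by leap. Departure: by step. Metric position: strong.
Leap in, step out, in a metrically strong position — an appoggiatura. (It is the mirror image of the escape tone, which steps in and leaps out from a weak position.)

Appoggiatura.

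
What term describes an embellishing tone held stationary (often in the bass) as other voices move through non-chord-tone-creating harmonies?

Approach: none. Departure: none — a single pitch is sustained while the chords change around it, passing through harmonies that do not contain it.
No melodic motion at all; the dissonance is created entirely by the moving harmonies against the stationary note — a pedal tone (pedal point).

Pedal tone.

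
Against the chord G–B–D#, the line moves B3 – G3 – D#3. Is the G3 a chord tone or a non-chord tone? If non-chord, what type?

G augmented triad contains G, B, D#; G is the root, so it is a chord tone.

Chord tone (the root of G augmented triad).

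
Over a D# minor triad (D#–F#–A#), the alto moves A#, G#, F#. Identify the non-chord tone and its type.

The harmony at that moment is D# minor triad (D#, F#, A#); G# is not a chord tone.
It is approached by step down from A# and left by step down to F#.
Step in, step out in the same direction — a passing tone.

G# is a passing tone.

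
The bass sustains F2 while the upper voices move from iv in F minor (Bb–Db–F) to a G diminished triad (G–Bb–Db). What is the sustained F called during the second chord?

Pedal tone (pedal point).

The harmony at that moment is G diminished triad (G, Bb, Db); F2 is not a chord tone.
It is held over (the same pitch as the preceding F2) and then sustained as the same pitch into the next harmony.
Sustained through a change of harmony — a pedal tone.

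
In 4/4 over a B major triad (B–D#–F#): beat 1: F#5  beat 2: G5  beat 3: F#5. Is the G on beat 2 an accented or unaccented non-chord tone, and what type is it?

Unaccented neighbor tone.

The harmony at that moment is B major triad (B, D#, F#); G5 is not a chord tone.
It is approached by step up from F#5 and left by step down to F#5.
Step away and step back to the same note — a neighbor tone (upper neighbor).
It falls on a weak beat, so it is unaccented.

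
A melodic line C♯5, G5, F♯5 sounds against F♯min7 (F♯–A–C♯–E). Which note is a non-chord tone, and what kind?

G5 is an appoggiatura.

The harmony at that moment is F♯ minor seventh chord (F♯, A, C♯, E); G5 is not a chord tone.
It is approached by leap up from C♯5 and left by step down to F♯5.
Leap in, step out — an appoggiatura.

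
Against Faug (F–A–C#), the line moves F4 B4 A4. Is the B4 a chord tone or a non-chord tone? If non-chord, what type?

The harmony at that moment is F augmented triad (F, A, C#); B4 is not a chord tone.
It is approached by leap up from F4 and left by step down to A4.
Leap in, step out — an appoggiatura.

Non-chord tone — an appoggiatura.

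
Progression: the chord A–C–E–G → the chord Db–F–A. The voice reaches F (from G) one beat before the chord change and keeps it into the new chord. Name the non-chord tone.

The harmony at that moment is A minor seventh chord (A, C, E, G); F is not a chord tone.
It is approached by step down from G and then sustained as the same pitch into the next harmony.
Arriving early and becoming a chord tone when the harmony changes — an anticipation.

F is an anticipation.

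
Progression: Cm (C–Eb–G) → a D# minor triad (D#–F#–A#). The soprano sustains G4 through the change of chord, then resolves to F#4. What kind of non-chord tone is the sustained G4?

The harmony at that moment is D# minor triad (D#, F#, A#); G4 is not a chord tone.
It is held over (the same pitch as the preceding G4) and left by step down to F#4.
Held over from the previous chord and resolving down by step — a suspension.

G4 is a suspension.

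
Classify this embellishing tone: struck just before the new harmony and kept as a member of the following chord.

Approach: ahead of the chord change (typically by step), so it is dissonant against the current harmony. Departure: none — the same pitch is restated or held and is a chord tone of the new harmony.
Dissonant first, consonant once the harmony catches up: the note simply arrives early — an anticipation. (The reverse timing, consonant first and dissonant after the change, would be a suspension or retardation.)

Anticipation.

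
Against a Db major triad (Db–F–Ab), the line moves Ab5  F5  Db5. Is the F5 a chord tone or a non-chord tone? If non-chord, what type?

Chord tone (the third of Db major triad).

Db major triad contains Db, F, Ab; F is the third, so it is a chord tone.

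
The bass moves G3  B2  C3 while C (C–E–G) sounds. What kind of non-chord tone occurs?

B2 is an appoggiatura.

The harmony at that moment is C major triad (C, E, G); B2 is not a chord tone.
It is approached by leap down from G3 and left by step up to C3.
Leap in, step out — an appoggiatura.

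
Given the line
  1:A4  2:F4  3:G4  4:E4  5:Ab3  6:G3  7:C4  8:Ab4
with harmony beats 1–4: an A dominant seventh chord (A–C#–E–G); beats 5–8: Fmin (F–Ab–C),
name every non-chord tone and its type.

F4 (beat 2) — appoggiatura; G3 (beat 6) — escape tone.

The harmony at that moment is A dominant seventh chord (A, C#, E, G); F4 is not a chord tone.
It is approached by leap down from A4 and left by step up to G4.
Leap in, step out — an appoggiatura.
The harmony at that moment is F minor triad (F, Ab, C); G3 is not a chord tone.
It is approached by step down from Ab3 and left by leap up to C4.
Step in, leap out — an escape tone.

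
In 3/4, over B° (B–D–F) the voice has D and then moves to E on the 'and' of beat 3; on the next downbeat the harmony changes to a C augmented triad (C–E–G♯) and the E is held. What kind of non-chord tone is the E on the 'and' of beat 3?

The harmony at that moment is B diminished triad (B, D, F); E is not a chord tone.
It is approached by step up from D and then sustained as the same pitch into the next harmony.
Arriving early and becoming a chord tone when the harmony changes — an anticipation.

Anticipation.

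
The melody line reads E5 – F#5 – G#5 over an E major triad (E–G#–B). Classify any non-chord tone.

F#5 is a passing tone.

The harmony at that moment is E major triad (E, G#, B); F#5 is not a chord tone.
It is approached by step up from E5 and left by step up to G#5.
Step in, step out in the same direction — a passing tone.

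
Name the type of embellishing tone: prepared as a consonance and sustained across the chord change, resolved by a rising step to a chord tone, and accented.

Approach: by preparation — the pitch is first a chord tone, then held (tied or repeated) while the harmony changes under it. Departure: up by step. Metric position: strong.
A prepared dissonance that resolves upward by step — a retardation. (The same figure resolving downward would be a suspension.)

Retardation.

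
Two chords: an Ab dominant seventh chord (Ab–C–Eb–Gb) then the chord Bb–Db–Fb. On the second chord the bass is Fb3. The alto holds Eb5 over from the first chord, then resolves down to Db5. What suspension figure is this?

7–6 suspension.

At the second chord the bass is Fb3. The suspended Eb5 lies a seventh above the bass; after resolving down by step to Db5, the interval above the bass becomes a sixth.
Suspension figures are named by those two intervals: 7–6.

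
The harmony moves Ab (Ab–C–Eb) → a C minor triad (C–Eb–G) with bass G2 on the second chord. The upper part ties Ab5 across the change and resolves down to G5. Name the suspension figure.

At the second chord the bass is G2. The suspended Ab5 lies a ninth above the bass; after resolving down by step to G5, the interval above the bass becomes an octave.
Suspension figures are named by those two intervals: 9–8.

9–8 suspension.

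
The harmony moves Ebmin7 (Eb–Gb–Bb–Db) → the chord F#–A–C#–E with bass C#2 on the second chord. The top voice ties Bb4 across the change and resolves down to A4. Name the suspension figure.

7–6 suspension.

At the second chord the bass is C#2. The suspended Bb4 lies a seventh above the bass; after resolving down by step to A4, the interval above the bass becomes a sixth.
Suspension figures are named by those two intervals: 7–6.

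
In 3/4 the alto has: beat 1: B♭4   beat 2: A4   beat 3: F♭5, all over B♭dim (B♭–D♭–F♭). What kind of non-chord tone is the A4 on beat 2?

The harmony at that moment is B♭ diminished triad (B♭, D♭, F♭); A4 is not a chord tone.
It is approached by step down from B♭4 and left by leap up to F♭5.
Step in, leap out, on a weak beat — an escape tone.

Escape tone.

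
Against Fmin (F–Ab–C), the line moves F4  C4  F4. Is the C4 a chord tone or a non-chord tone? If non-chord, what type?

F minor triad contains F, Ab, C; C is the fifth, so it is a chord tone.

Chord tone (the fifth of F minor triad).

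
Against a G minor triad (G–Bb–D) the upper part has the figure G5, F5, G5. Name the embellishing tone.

F5 is a neighbor tone.

The harmony at that moment is G minor triad (G, Bb, D); F5 is not a chord tone.
It is approached by step down from G5 and left by step up to G5.
Step away and step back to the same note — a neighbor tone (lower neighbor).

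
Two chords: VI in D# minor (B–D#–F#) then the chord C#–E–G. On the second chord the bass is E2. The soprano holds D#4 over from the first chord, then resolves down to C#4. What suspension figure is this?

At the second chord the bass is E2. The suspended D#4 lies a seventh above the bass; after resolving down by step to C#4, the interval above the bass becomes a sixth.
Suspension figures are named by those two intervals: 7–6.

7–6 suspension.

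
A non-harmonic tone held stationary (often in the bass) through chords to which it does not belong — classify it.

Approach: none. Departure: none — a single pitch is sustained while the chords change around it, passing through harmonies that do not contain it.
No melodic motion at all; the dissonance is created entirely by the moving harmonies against the stationary note — a pedal tone (pedal point).

Pedal tone.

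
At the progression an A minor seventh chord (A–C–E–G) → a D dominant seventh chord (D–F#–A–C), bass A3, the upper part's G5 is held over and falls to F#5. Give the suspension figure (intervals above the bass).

7–6 suspension.

At the second chord the bass is A3. The suspended G5 lies a seventh above the bass; after resolving down by step to F#5, the interval above the bass becomes a sixth.
Suspension figures are named by those two intervals: 7–6.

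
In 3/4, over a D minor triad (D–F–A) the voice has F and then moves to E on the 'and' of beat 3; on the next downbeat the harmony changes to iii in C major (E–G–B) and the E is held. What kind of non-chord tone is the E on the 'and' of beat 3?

The harmony at that moment is D minor triad (D, F, A); E is not a chord tone.
It is approached by step down from F and then sustained as the same pitch into the next harmony.
Arriving early and becoming a chord tone when the harmony changes — an anticipation.

Anticipation.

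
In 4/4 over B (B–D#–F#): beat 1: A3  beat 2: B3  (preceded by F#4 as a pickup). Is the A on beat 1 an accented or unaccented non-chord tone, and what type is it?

The harmony at that moment is B major triad (B, D#, F#); A3 is not a chord tone.
It is approached by leap down from F#4 and left by step up to B3.
Leap in, step out — an appoggiatura.
It falls on the downbeat, so it is accented.

Accented appoggiatura.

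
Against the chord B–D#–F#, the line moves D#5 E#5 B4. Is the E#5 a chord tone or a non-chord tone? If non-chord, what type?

Non-chord tone — an escape tone.

The harmony at that moment is B major triad (B, D#, F#); E#5 is not a chord tone.
It is approached by step up from D#5 and left by leap down to B4.
Step in, leap out — an escape tone.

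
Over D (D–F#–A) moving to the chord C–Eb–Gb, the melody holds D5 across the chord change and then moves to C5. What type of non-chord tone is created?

D5 is a suspension.

The harmony at that moment is C diminished triad (C, Eb, Gb); D5 is not a chord tone.
It is held over (the same pitch as the preceding D5) and left by step down to C5.
Held over from the previous chord and resolving down by step — a suspension.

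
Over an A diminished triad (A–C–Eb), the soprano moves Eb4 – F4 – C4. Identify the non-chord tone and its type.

The harmony at that moment is A diminished triad (A, C, Eb); F4 is not a chord tone.
It is approached by step up from Eb4 and left by leap down to C4.
Step in, leap out — an escape tone.

F4 is an escape tone.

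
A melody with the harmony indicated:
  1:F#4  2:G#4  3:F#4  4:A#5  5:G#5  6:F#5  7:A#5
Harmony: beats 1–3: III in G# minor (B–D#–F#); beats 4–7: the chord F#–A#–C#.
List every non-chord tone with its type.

G#4 (beat 2) — neighbor tone; G#5 (beat 5) — passing tone.

The harmony at that moment is B major triad (B, D#, F#); G#4 is not a chord tone.
It is approached by step up from F#4 and left by step down to F#4.
Step away and step back to the same note — a neighbor tone (upper neighbor).
The harmony at that moment is F# major triad (F#, A#, C#); G#5 is not a chord tone.
It is approached by step down from A#5 and left by step down to F#5.
Step in, step out in the same direction — a passing tone.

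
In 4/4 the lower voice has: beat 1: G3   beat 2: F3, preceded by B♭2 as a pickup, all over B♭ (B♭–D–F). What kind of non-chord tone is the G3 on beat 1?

Appoggiatura.

The harmony at that moment is B♭ major triad (B♭, D, F); G3 is not a chord tone.
It is approached by leap up from B♭2 and left by step down to F3.
Leap in, step out, metrically accented — an appoggiatura.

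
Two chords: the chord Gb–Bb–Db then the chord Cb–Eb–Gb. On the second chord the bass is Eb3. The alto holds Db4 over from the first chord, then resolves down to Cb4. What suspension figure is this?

7–6 suspension.

At the second chord the bass is Eb3. The suspended Db4 lies a seventh above the bass; after resolving down by step to Cb4, the interval above the bass becomes a sixth.
Suspension figures are named by those two intervals: 7–6.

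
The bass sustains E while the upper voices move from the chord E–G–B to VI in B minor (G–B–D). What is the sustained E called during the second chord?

Pedal tone (pedal point).

The harmony at that moment is G major triad (G, B, D); E is not a chord tone.
It is held over (the same pitch as the preceding E) and then sustained as the same pitch into the next harmony.
Sustained through a change of harmony — a pedal tone.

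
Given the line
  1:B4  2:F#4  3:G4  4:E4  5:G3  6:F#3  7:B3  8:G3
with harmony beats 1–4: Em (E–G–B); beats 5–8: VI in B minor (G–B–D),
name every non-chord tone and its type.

The harmony at that moment is E minor triad (E, G, B); F#4 is not a chord tone.
It is approached by leap down from B4 and left by step up to G4.
Leap in, step out — an appoggiatura.
The harmony at that moment is G major triad (G, B, D); F#3 is not a chord tone.
It is approached by step down from G3 and left by leap up to B3.
Step in, leap out — an escape tone.

F#4 (beat 2) — appoggiatura; F#3 (beat 6) — escape tone.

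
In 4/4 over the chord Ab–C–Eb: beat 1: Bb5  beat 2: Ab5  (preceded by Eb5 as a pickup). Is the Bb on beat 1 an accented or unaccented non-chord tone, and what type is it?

Accented appoggiatura.

The harmony at that moment is Ab major triad (Ab, C, Eb); Bb5 is not a chord tone.
It is approached by leap up from Eb5 and left by step down to Ab5.
Leap in, step out — an appoggiatura.
It falls on the downbeat, so it is accented.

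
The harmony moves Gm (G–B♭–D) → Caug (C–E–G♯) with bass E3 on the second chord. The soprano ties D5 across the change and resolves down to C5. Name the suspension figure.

At the second chord the bass is E3. The suspended D5 lies a seventh above the bass; after resolving down by step to C5, the interval above the bass becomes a sixth.
Suspension figures are named by those two intervals: 7–6.

7–6 suspension.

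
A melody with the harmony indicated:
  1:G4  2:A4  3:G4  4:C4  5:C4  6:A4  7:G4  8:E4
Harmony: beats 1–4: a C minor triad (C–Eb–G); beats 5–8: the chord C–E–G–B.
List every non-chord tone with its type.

A4 (beat 2) — neighbor tone; A4 (beat 6) — appoggiatura.

The harmony at that moment is C minor triad (C, Eb, G); A4 is not a chord tone.
It is approached by step up from G4 and left by step down to G4.
Step away and step back to the same note — a neighbor tone (upper neighbor).
The harmony at that moment is C major seventh chord (C, E, G, B); A4 is not a chord tone.
It is approached by leap up from C4 and left by step down to G4.
Leap in, step out — an appoggiatura.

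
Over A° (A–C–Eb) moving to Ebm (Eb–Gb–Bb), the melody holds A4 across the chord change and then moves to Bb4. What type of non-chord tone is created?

The harmony at that moment is Eb minor triad (Eb, Gb, Bb); A4 is not a chord tone.
It is held over (the same pitch as the preceding A4) and left by step up to Bb4.
Held over from the previous chord and resolving up by step — a retardation.

A4 is a retardation.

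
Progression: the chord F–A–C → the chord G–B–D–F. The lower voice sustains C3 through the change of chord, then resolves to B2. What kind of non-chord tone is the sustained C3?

The harmony at that moment is G dominant seventh chord (G, B, D, F); C3 is not a chord tone.
It is held over (the same pitch as the preceding C3) and left by step down to B2.
Held over from the previous chord and resolving down by step — a suspension.

C3 is a suspension.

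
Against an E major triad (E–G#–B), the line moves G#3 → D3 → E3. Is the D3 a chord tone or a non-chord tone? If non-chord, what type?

The harmony at that moment is E major triad (E, G#, B); D3 is not a chord tone.
It is approached by leap down from G#3 and left by step up to E3.
Leap in, step out — an appoggiatura.

Non-chord tone — an appoggiatura.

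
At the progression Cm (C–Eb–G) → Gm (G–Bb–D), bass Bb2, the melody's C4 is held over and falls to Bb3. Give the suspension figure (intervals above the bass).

9–8 suspension.

At the second chord the bass is Bb2. The suspended C4 lies a ninth above the bass; after resolving down by step to Bb3, the interval above the bass becomes an octave.
Suspension figures are named by those two intervals: 9–8.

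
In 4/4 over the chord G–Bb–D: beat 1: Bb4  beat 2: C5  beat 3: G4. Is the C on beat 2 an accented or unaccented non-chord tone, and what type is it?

The harmony at that moment is G minor triad (G, Bb, D); C5 is not a chord tone.
It is approached by step up from Bb4 and left by leap down to G4.
Step in, leap out — an escape tone.
It falls on a weak beat, so it is unaccented.

Unaccented escape tone.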